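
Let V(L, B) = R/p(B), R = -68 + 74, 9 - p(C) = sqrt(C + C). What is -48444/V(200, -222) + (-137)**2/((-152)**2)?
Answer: -1678856495/23104 + 16148*I*sqrt(111) ≈ -72665.0 + 1.7013e+5*I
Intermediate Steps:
p(C) = 9 - sqrt(2)*sqrt(C) (p(C) = 9 - sqrt(C + C) = 9 - sqrt(2*C) = 9 - sqrt(2)*sqrt(C))
R = 6
V(L, B) = 6/(9 - sqrt(2)*sqrt(B))
-48444/V(200, -222) + (-137)**2/((-152)**2) = -(72666 - 16148*I*sqrt(111)) + (-137)**2/((-152)**2) = -(72666 - 16148*I*sqrt(111)) + 18769/23104 = -(72666 - 16148*I*sqrt(111)) + 18769*(1/23104) = -48444*(3/2 - I*sqrt(111)/3) + 18769/23104 = (-72666 + 16148*I*sqrt(111)) + 18769/23104 = -1678856495/23104 + 16148*I*sqrt(111)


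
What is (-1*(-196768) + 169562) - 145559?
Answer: 220771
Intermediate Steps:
(-1*(-196768) + 169562) - 145559 = (196768 + 169562) - 145559 = 366330 - 145559 = 220771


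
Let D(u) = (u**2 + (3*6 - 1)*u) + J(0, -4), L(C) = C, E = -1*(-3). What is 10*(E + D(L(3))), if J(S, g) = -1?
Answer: 620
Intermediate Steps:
E = 3
D(u) = -1 + u**2 + 17*u (D(u) = (u**2 + (3*6 - 1)*u) - 1 = (u**2 + (18 - 1)*u) - 1 = (u**2 + 17*u) - 1 = -1 + u**2 + 17*u)
10*(E + D(L(3))) = 10*(3 + (-1 + 3**2 + 17*3)) = 10*(3 + (-1 + 9 + 51)) = 10*(3 + 59) = 10*62 = 620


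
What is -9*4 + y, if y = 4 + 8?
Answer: -24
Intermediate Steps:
y = 12
-9*4 + y = -9*4 + 12 = -36 + 12 = -24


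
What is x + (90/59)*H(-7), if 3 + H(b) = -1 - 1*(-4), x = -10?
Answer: -10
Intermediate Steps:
H(b) = 0 (H(b) = -3 + (-1 - 1*(-4)) = -3 + (-1 + 4) = -3 + 3 = 0)
x + (90/59)*H(-7) = -10 + (90/59)*0 = -10 + 0 = -10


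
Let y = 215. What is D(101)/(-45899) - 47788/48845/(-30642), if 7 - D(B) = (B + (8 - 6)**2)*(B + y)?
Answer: 3546607440013/4906958784465 ≈ 0.72277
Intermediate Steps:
D(B) = 7 - (4 + B)*(215 + B) (D(B) = 7 - (B + (8 - 6)**2)*(B + 215) = 7 - (B + 2**2)*(215 + B) = 7 - (B + 4)*(215 + B) = 7 - (4 + B)*(215 + B))
D(101)/(-45899) - 47788/48845/(-30642) = (-853 - 1*101**2 - 219*101)/(-45899) - 47788/48845/(-30642) = (-853 - 1*10201 - 22119)*(-1/45899) - 47788*1/48845*(-1/30642) = (-853 - 10201 - 22119)*(-1/45899) - 47788/48845*(-1/30642) = -33173*(-1/45899) + 23894/748354245 = 4739/6557 + 23894/748354245 = 3546607440013/4906958784465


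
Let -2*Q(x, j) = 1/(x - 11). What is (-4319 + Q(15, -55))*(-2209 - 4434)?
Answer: 229535579/8 ≈ 2.8692e+7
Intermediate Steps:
Q(x, j) = -1/(2*(-11 + x)) (Q(x, j) = -1/(2*(x - 11)) = -1/(2*(-11 + x)))
(-4319 + Q(15, -55))*(-2209 - 4434) = (-4319 - 1/(-22 + 2*15))*(-2209 - 4434) = (-4319 - 1/(-22 + 30))*(-6643) = (-4319 - 1/8)*(-6643) = (-4319 - 1*⅛)*(-6643) = (-4319 - ⅛)*(-6643) = -34553/8*(-6643) = 229535579/8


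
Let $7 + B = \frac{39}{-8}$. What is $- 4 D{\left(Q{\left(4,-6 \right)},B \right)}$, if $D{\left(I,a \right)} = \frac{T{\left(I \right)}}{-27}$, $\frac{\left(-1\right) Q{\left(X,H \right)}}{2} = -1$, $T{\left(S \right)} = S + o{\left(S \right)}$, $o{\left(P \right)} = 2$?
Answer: $\frac{16}{27} \approx 0.59259$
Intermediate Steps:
$B = - \frac{95}{8}$ ($B = -7 + \frac{39}{-8} = -7 + 39 \left(- \frac{1}{8}\right) = -7 - \frac{39}{8} = - \frac{95}{8} \approx -11.875$)
$T{\left(S \right)} = 2 + S$ ($T{\left(S \right)} = S + 2 = 2 + S$)
$Q{\left(X,H \right)} = 2$ ($Q{\left(X,H \right)} = \left(-2\right) \left(-1\right) = 2$)
$D{\left(I,a \right)} = - \frac{2}{27} - \frac{I}{27}$ ($D{\left(I,a \right)} = \frac{2 + I}{-27} = \left(2 + I\right) \left(- \frac{1}{27}\right) = - \frac{2}{27} - \frac{I}{27}$)
$- 4 D{\left(Q{\left(4,-6 \right)},B \right)} = - 4 \left(- \frac{2}{27} - \frac{2}{27}\right) = \left(-4\right) \left(- \frac{4}{27}\right) = \frac{16}{27}$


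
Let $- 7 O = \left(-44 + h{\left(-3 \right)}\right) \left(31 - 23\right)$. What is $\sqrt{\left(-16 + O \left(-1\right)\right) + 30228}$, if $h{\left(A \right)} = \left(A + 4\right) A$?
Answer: $\frac{2 \sqrt{369439}}{7} \approx 173.66$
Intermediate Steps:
$h{\left(A \right)} = A \left(4 + A\right)$ ($h{\left(A \right)} = \left(4 + A\right) A = A \left(4 + A\right)$)
$O = \frac{376}{7}$ ($O = - \frac{\left(-44 - 3 \left(4 - 3\right)\right) \left(31 - 23\right)}{7} = - \frac{\left(-44 - 3\right) 8}{7} = - \frac{\left(-47\right) 8}{7} = \left(- \frac{1}{7}\right) \left(-376\right) = \frac{376}{7} \approx 53.714$)
$\sqrt{\left(-16 + O \left(-1\right)\right) + 30228} = \sqrt{\left(-16 + \frac{376}{7} \left(-1\right)\right) + 30228} = \sqrt{\left(-16 - \frac{376}{7}\right) + 30228} = \sqrt{- \frac{488}{7} + 30228} = \sqrt{\frac{211108}{7}} = \frac{2 \sqrt{369439}}{7}$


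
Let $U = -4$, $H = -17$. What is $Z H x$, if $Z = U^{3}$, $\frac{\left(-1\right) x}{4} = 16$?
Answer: $-69632$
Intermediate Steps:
$x = -64$ ($x = \left(-4\right) 16 = -64$)
$Z = -64$ ($Z = \left(-4\right)^{3} = -64$)
$Z H x = \left(-64\right) \left(-17\right) \left(-64\right) = 1088 \left(-64\right) = -69632$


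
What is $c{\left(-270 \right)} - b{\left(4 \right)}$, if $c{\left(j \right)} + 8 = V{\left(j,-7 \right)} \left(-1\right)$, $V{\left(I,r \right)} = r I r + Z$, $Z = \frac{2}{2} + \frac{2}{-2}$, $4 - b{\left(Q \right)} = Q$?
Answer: $13222$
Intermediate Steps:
$b{\left(Q \right)} = 4 - Q$
$Z = 0$ ($Z = 2 \cdot \frac{1}{2} + 2 \left(- \frac{1}{2}\right) = 1 - 1 = 0$)
$V{\left(I,r \right)} = I r^{2}$ ($V{\left(I,r \right)} = r I r + 0 = I r r + 0 = I r^{2} + 0 = I r^{2}$)
$c{\left(j \right)} = -8 - 49 j$ ($c{\left(j \right)} = -8 + j \left(-7\right)^{2} \left(-1\right) = -8 + j 49 \left(-1\right) = -8 + 49 j \left(-1\right) = -8 - 49 j$)
$c{\left(-270 \right)} - b{\left(4 \right)} = \left(-8 - -13230\right) - \left(4 - 4\right) = \left(-8 + 13230\right) - \left(4 - 4\right) = 13222 - 0 = 13222 + 0 = 13222$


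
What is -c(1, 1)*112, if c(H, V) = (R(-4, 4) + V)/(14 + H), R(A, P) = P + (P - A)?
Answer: -1456/15 ≈ -97.067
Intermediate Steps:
R(A, P) = -A + 2*P
c(H, V) = (12 + V)/(14 + H) (c(H, V) = ((-1*(-4) + 2*4) + V)/(14 + H) = ((4 + 8) + V)/(14 + H) = (12 + V)/(14 + H))
-c(1, 1)*112 = -(12 + 1)/(14 + 1)*112 = -13/15*112 = -1456/15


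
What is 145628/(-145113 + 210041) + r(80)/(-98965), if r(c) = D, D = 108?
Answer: 3601265699/1606399880 ≈ 2.2418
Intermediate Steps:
r(c) = 108
145628/(-145113 + 210041) + r(80)/(-98965) = 145628/(-145113 + 210041) + 108/(-98965) = 145628/64928 + 108*(-1/98965) = 145628*(1/64928) - 108/98965 = 36407/16232 - 108/98965 = 3601265699/1606399880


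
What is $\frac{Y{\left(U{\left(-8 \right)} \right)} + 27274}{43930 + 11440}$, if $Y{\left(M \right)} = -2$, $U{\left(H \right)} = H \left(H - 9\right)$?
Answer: $\frac{1948}{3955} \approx 0.49254$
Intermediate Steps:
$U{\left(H \right)} = H \left(-9 + H\right)$
$\frac{Y{\left(U{\left(-8 \right)} \right)} + 27274}{43930 + 11440} = \frac{-2 + 27274}{43930 + 11440} = \frac{27272}{55370} = 27272 \cdot \frac{1}{55370} = \frac{1948}{3955}$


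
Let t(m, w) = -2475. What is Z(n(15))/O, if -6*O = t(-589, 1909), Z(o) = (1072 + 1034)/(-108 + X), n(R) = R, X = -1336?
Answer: -351/99275 ≈ -0.0035356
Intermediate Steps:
Z(o) = -1053/722 (Z(o) = (1072 + 1034)/(-108 - 1336) = 2106/(-1444) = 2106*(-1/1444) = -1053/722)
O = 825/2 (O = -⅙*(-2475) = 825/2 ≈ 412.50)
Z(n(15))/O = -1053/(722*825/2) = -1053/722*2/825 = -351/99275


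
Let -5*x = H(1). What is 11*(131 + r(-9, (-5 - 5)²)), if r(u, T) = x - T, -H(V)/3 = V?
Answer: 1738/5 ≈ 347.60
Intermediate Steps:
H(V) = -3*V
x = ⅗ (x = -(-3)/5 = -⅕*(-3) = ⅗ ≈ 0.60000)
r(u, T) = ⅗ - T
11*(131 + r(-9, (-5 - 5)²)) = 11*(131 + (⅗ - (-5 - 5)²)) = 11*(131 + (⅗ - 1*(-10)²)) = 11*(131 + (⅗ - 1*100)) = 11*(131 + (⅗ - 100)) = 11*(131 - 497/5) = 11*(158/5) = 1738/5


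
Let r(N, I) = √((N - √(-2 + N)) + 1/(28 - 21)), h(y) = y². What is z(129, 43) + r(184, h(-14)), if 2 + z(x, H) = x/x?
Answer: -1 + √(9023 - 49*√182)/7 ≈ 12.063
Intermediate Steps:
z(x, H) = -1 (z(x, H) = -2 + x/x = -2 + 1 = -1)
r(N, I) = √(⅐ + N - √(-2 + N)) (r(N, I) = √((N - √(-2 + N)) + 1/7) = √((N - √(-2 + N)) + ⅐) = √(⅐ + N - √(-2 + N)))
z(129, 43) + r(184, h(-14)) = -1 + √(7 - 49*√(-2 + 184) + 49*184)/7 = -1 + √(7 - 49*√182 + 9016)/7 = -1 + √(9023 - 49*√182)/7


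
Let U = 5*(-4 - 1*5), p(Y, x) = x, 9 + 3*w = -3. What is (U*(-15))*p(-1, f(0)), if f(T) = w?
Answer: -2700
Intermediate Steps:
w = -4 (w = -3 + (⅓)*(-3) = -3 - 1 = -4)
f(T) = -4
U = -45 (U = 5*(-4 - 5) = 5*(-9) = -45)
(U*(-15))*p(-1, f(0)) = -45*(-15)*(-4) = 675*(-4) = -2700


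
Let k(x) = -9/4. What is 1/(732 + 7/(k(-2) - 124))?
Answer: 505/369632 ≈ 0.0013662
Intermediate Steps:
k(x) = -9/4 (k(x) = -9*¼ = -9/4)
1/(732 + 7/(k(-2) - 124)) = 1/(732 + 7/(-9/4 - 124)) = 1/(732 + 7/(-505/4)) = 1/(732 + 7*(-4/505)) = 1/(732 - 28/505) = 1/(369632/505) = 505/369632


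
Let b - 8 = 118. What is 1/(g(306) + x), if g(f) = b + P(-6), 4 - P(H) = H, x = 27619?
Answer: 1/27755 ≈ 3.6030e-5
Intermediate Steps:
b = 126 (b = 8 + 118 = 126)
P(H) = 4 - H
g(f) = 136 (g(f) = 126 + (4 - 1*(-6)) = 126 + (4 + 6) = 126 + 10 = 136)
1/(g(306) + x) = 1/(136 + 27619) = 1/27755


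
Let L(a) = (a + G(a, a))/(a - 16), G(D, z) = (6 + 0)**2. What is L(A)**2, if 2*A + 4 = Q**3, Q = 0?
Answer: 289/81 ≈ 3.5679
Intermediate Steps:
G(D, z) = 36 (G(D, z) = 6**2 = 36)
A = -2 (A = -2 + (1/2)*0**3 = -2 + (1/2)*0 = -2 + 0 = -2)
L(a) = (36 + a)/(-16 + a) (L(a) = (a + 36)/(a - 16) = (36 + a)/(-16 + a))
L(A)**2 = ((36 - 2)/(-16 - 2))**2 = (34/(-18))**2 = (-1/18*34)**2 = (-17/9)**2 = 289/81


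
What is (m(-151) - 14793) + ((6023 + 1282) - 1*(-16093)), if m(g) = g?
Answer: 8454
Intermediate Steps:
(m(-151) - 14793) + ((6023 + 1282) - 1*(-16093)) = (-151 - 14793) + ((6023 + 1282) - 1*(-16093)) = -14944 + (7305 + 16093) = -14944 + 23398 = 8454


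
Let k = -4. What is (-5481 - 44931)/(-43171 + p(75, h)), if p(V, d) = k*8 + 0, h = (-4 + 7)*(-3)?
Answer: 16804/14401 ≈ 1.1669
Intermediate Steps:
h = -9 (h = 3*(-3) = -9)
p(V, d) = -32 (p(V, d) = -4*8 + 0 = -32 + 0 = -32)
(-5481 - 44931)/(-43171 + p(75, h)) = (-5481 - 44931)/(-43171 - 32) = -50412/(-43203) = -50412*(-1/43203) = 16804/14401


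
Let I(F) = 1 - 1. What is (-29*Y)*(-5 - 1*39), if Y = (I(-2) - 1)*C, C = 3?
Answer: -3828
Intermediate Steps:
I(F) = 0
Y = -3 (Y = (0 - 1)*3 = -1*3 = -3)
(-29*Y)*(-5 - 1*39) = (-29*(-3))*(-5 - 1*39) = 87*(-5 - 39) = 87*(-44) = -3828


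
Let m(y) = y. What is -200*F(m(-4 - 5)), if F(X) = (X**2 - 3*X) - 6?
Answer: -20400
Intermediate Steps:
F(X) = -6 + X**2 - 3*X
-200*F(m(-4 - 5)) = -200*(-6 + (-4 - 5)**2 - 3*(-4 - 5)) = -200*(-6 + (-9)**2 - 3*(-9)) = -200*(-6 + 81 + 27) = -200*102 = -20400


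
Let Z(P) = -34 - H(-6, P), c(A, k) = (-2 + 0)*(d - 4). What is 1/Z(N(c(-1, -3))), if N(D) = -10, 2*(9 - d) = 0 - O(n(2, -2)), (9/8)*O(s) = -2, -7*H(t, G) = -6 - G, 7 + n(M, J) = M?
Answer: -7/234 ≈ -0.029915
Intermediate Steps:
n(M, J) = -7 + M
H(t, G) = 6/7 + G/7 (H(t, G) = -(-6 - G)/7 = 6/7 + G/7)
O(s) = -16/9 (O(s) = (8/9)*(-2) = -16/9)
d = 73/9 (d = 9 - (0 - 1*(-16/9))/2 = 9 - (0 + 16/9)/2 = 9 - 1/2*16/9 = 9 - 8/9 = 73/9 ≈ 8.1111)
c(A, k) = -74/9 (c(A, k) = (-2 + 0)*(73/9 - 4) = -2*37/9 = -74/9)
Z(P) = -244/7 - P/7 (Z(P) = -34 - (6/7 + P/7) = -34 + (-6/7 - P/7) = -244/7 - P/7)
1/Z(N(c(-1, -3))) = 1/(-244/7 - 1/7*(-10)) = 1/(-244/7 + 10/7) = 1/(-234/7) = -7/234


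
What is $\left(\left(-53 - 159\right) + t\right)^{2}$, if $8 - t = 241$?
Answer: $198025$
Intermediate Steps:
$t = -233$ ($t = 8 - 241 = -233$)
$\left(\left(-53 - 159\right) + t\right)^{2} = \left(\left(-53 - 159\right) - 233\right)^{2} = \left(-212 - 233\right)^{2} = \left(-445\right)^{2} = 198025$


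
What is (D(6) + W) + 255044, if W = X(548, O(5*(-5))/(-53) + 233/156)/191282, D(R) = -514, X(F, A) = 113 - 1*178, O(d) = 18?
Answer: 3745154415/14714 ≈ 2.5453e+5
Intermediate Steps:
X(F, A) = -65 (X(F, A) = 113 - 178 = -65)
W = -5/14714 (W = -65/191282 = -65*1/191282 = -5/14714 ≈ -0.00033981)
(D(6) + W) + 255044 = (-514 - 5/14714) + 255044 = -7563001/14714 + 255044 = 3745154415/14714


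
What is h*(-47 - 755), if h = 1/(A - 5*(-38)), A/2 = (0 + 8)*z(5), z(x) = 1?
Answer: -401/103 ≈ -3.8932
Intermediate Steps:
A = 16 (A = 2*((0 + 8)*1) = 2*(8*1) = 2*8 = 16)
h = 1/206 (h = 1/(16 - 5*(-38)) = 1/(16 + 190) = 1/206 ≈ 0.0048544)
h*(-47 - 755) = (-47 - 755)/206 = (1/206)*(-802) = -401/103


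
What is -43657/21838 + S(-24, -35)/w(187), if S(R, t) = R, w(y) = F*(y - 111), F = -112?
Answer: -23192767/11617816 ≈ -1.9963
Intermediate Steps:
w(y) = 12432 - 112*y (w(y) = -112*(y - 111) = -112*(-111 + y) = 12432 - 112*y)
-43657/21838 + S(-24, -35)/w(187) = -43657/21838 - 24/(12432 - 112*187) = -43657*1/21838 - 24/(12432 - 20944) = -43657/21838 - 24/(-8512) = -43657/21838 - 24*(-1/8512) = -43657/21838 + 3/1064 = -23192767/11617816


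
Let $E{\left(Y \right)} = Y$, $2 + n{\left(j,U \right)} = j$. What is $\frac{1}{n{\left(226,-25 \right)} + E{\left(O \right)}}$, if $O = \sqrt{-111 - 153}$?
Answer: $\frac{28}{6305} - \frac{i \sqrt{66}}{25220} \approx 0.0044409 - 0.00032213 i$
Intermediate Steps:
$O = 2 i \sqrt{66}$ ($O = \sqrt{-264} = 2 i \sqrt{66} \approx 16.248 i$)
$n{\left(j,U \right)} = -2 + j$
$\frac{1}{n{\left(226,-25 \right)} + E{\left(O \right)}} = \frac{1}{\left(-2 + 226\right) + 2 i \sqrt{66}} = \frac{1}{224 + 2 i \sqrt{66}}$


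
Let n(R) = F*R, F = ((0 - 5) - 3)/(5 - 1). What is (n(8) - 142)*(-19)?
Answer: 3002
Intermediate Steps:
F = -2 (F = (-5 - 3)/4 = -8*1/4 = -2)
n(R) = -2*R
(n(8) - 142)*(-19) = (-2*8 - 142)*(-19) = (-16 - 142)*(-19) = -158*(-19) = 3002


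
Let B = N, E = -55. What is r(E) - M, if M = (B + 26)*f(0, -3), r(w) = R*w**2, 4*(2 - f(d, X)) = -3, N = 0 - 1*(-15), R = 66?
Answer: 798149/4 ≈ 1.9954e+5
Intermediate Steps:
N = 15 (N = 0 + 15 = 15)
f(d, X) = 11/4 (f(d, X) = 2 - 1/4*(-3) = 2 + 3/4 = 11/4)
B = 15
r(w) = 66*w**2
M = 451/4 (M = (15 + 26)*(11/4) = 41*(11/4) = 451/4 ≈ 112.75)
r(E) - M = 66*(-55)**2 - 1*451/4 = 66*3025 - 451/4 = 199650 - 451/4 = 798149/4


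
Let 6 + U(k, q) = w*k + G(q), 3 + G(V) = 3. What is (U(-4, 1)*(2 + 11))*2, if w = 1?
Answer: -260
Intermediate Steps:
G(V) = 0 (G(V) = -3 + 3 = 0)
U(k, q) = -6 + k (U(k, q) = -6 + (1*k + 0) = -6 + (k + 0) = -6 + k)
(U(-4, 1)*(2 + 11))*2 = ((-6 - 4)*(2 + 11))*2 = -10*13*2 = -130*2 = -260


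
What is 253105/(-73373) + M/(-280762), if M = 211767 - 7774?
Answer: -86029844399/20600350226 ≈ -4.1761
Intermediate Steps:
M = 203993
253105/(-73373) + M/(-280762) = 253105/(-73373) + 203993/(-280762) = 253105*(-1/73373) + 203993*(-1/280762) = -253105/73373 - 203993/280762 = -86029844399/20600350226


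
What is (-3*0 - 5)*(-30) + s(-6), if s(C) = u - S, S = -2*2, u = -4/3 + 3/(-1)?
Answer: 449/3 ≈ 149.67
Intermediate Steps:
u = -13/3 (u = -4*⅓ + 3*(-1) = -4/3 - 3 = -13/3 ≈ -4.3333)
S = -4
s(C) = -⅓ (s(C) = -13/3 - 1*(-4) = -13/3 + 4 = -⅓)
(-3*0 - 5)*(-30) + s(-6) = (-3*0 - 5)*(-30) - ⅓ = (0 - 5)*(-30) - ⅓ = -5*(-30) - ⅓ = 150 - ⅓ = 449/3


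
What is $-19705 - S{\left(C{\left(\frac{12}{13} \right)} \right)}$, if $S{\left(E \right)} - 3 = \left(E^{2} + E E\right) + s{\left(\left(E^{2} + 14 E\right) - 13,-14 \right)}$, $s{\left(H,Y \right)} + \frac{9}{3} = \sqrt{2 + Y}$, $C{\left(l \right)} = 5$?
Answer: $-19755 - 2 i \sqrt{3} \approx -19755.0 - 3.4641 i$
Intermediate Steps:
$s{\left(H,Y \right)} = -3 + \sqrt{2 + Y}$
$S{\left(E \right)} = 2 E^{2} + 2 i \sqrt{3}$ ($S{\left(E \right)} = 3 - \left(3 - E^{2} - \sqrt{2 - 14} - E E\right) = 3 - \left(3 - 2 E^{2} - 2 i \sqrt{3}\right) = 3 + \left(-3 + 2 E^{2} + 2 i \sqrt{3}\right) = 2 E^{2} + 2 i \sqrt{3}$)
$-19705 - S{\left(C{\left(\frac{12}{13} \right)} \right)} = -19705 - \left(2 \cdot 5^{2} + 2 i \sqrt{3}\right) = -19705 - \left(2 \cdot 25 + 2 i \sqrt{3}\right) = -19705 - \left(50 + 2 i \sqrt{3}\right) = -19755 - 2 i \sqrt{3}$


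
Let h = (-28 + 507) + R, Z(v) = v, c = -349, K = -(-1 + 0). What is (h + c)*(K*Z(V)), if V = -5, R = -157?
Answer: 135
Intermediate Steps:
K = 1 (K = -1*(-1) = 1)
h = 322 (h = (-28 + 507) - 157 = 479 - 157 = 322)
(h + c)*(K*Z(V)) = (322 - 349)*(1*(-5)) = -27*(-5) = 135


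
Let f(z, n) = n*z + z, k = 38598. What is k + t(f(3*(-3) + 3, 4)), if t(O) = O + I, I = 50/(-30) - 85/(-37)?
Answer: 4281118/111 ≈ 38569.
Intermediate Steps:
f(z, n) = z + n*z
I = 70/111 (I = 50*(-1/30) - 85*(-1/37) = -5/3 + 85/37 = 70/111 ≈ 0.63063)
t(O) = 70/111 + O (t(O) = O + 70/111 = 70/111 + O)
k + t(f(3*(-3) + 3, 4)) = 38598 + (70/111 + (3*(-3) + 3)*(1 + 4)) = 38598 + (70/111 + (-9 + 3)*5) = 38598 + (70/111 - 6*5) = 38598 + (70/111 - 30) = 38598 - 3260/111 = 4281118/111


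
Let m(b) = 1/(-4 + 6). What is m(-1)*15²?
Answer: 225/2 ≈ 112.50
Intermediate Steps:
m(b) = ½ (m(b) = 1/2 = ½)
m(-1)*15² = (½)*15² = (½)*225 = 225/2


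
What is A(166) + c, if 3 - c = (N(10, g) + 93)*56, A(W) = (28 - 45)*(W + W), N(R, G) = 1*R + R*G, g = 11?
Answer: -17569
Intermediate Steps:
N(R, G) = R + G*R
A(W) = -34*W
c = -11925 (c = 3 - (10*(1 + 11) + 93)*56 = 3 - (10*12 + 93)*56 = 3 - (120 + 93)*56 = 3 - 213*56 = 3 - 1*11928 = 3 - 11928 = -11925)
A(166) + c = -34*166 - 11925 = -5644 - 11925 = -17569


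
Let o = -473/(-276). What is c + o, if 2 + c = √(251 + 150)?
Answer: -79/276 + √401 ≈ 19.739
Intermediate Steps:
o = 473/276 (o = -473*(-1/276) = 473/276 ≈ 1.7138)
c = -2 + √401 (c = -2 + √(251 + 150) = -2 + √401 ≈ 18.025)
c + o = (-2 + √401) + 473/276 = -79/276 + √401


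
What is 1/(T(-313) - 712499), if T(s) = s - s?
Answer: -1/712499 ≈ -1.4035e-6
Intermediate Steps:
T(s) = 0
1/(T(-313) - 712499) = 1/(0 - 712499) = 1/(-712499) = -1/712499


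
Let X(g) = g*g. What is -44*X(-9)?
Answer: -3564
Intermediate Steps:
X(g) = g²
-44*X(-9) = -44*(-9)² = -44*81 = -3564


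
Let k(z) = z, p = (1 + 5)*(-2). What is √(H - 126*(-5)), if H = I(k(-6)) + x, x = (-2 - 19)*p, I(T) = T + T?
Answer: √870 ≈ 29.496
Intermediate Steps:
p = -12 (p = 6*(-2) = -12)
I(T) = 2*T
x = 252 (x = (-2 - 19)*(-12) = -21*(-12) = 252)
H = 240 (H = 2*(-6) + 252 = -12 + 252 = 240)
√(H - 126*(-5)) = √(240 - 126*(-5)) = √(240 + 630) = √870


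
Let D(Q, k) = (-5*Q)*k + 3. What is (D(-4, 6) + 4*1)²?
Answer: 16129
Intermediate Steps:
D(Q, k) = 3 - 5*Q*k (D(Q, k) = -5*Q*k + 3 = 3 - 5*Q*k)
(D(-4, 6) + 4*1)² = ((3 - 5*(-4)*6) + 4*1)² = ((3 + 120) + 4)² = (123 + 4)² = 127² = 16129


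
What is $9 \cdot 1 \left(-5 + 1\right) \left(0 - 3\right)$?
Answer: $108$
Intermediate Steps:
$9 \cdot 1 \left(-5 + 1\right) \left(0 - 3\right) = 9 \left(\left(-4\right) \left(-3\right)\right) = 9 \cdot 12 = 108$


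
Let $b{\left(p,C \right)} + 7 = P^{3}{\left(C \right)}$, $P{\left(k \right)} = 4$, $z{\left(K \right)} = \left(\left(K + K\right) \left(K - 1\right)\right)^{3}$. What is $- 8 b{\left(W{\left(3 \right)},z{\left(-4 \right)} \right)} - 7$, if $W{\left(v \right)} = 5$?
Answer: $-463$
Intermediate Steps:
$z{\left(K \right)} = 8 K^{3} \left(-1 + K\right)^{3}$ ($z{\left(K \right)} = \left(2 K \left(-1 + K\right)\right)^{3} = 8 K^{3} \left(-1 + K\right)^{3}$)
$b{\left(p,C \right)} = 57$ ($b{\left(p,C \right)} = -7 + 4^{3} = -7 + 64 = 57$)
$- 8 b{\left(W{\left(3 \right)},z{\left(-4 \right)} \right)} - 7 = \left(-8\right) 57 - 7 = -456 - 7 = -463$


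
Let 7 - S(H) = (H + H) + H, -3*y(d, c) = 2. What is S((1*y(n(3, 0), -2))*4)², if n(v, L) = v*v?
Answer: 225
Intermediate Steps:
n(v, L) = v²
y(d, c) = -⅔ (y(d, c) = -⅓*2 = -⅔)
S(H) = 7 - 3*H (S(H) = 7 - ((H + H) + H) = 7 - (2*H + H) = 7 - 3*H)
S((1*y(n(3, 0), -2))*4)² = (7 - 3*1*(-⅔)*4)² = (7 - (-2)*4)² = (7 - 3*(-8/3))² = (7 + 8)² = 15² = 225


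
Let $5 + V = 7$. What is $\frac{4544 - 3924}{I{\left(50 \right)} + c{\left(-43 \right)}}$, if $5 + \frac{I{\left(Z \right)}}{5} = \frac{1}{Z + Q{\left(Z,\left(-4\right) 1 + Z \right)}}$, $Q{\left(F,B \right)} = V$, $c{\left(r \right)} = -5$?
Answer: $- \frac{6448}{311} \approx -20.733$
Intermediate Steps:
$V = 2$ ($V = -5 + 7 = 2$)
$Q{\left(F,B \right)} = 2$
$I{\left(Z \right)} = -25 + \frac{5}{2 + Z}$ ($I{\left(Z \right)} = -25 + \frac{5}{Z + 2} = -25 + \frac{5}{2 + Z}$)
$\frac{4544 - 3924}{I{\left(50 \right)} + c{\left(-43 \right)}} = \frac{4544 - 3924}{\frac{5 \left(-9 - 250\right)}{2 + 50} - 5} = \frac{620}{\frac{5 \left(-9 - 250\right)}{52} - 5} = \frac{620}{5 \cdot \frac{1}{52} \left(-259\right) - 5} = \frac{620}{- \frac{1295}{52} - 5} = \frac{620}{- \frac{1555}{52}} = 620 \left(- \frac{52}{1555}\right) = - \frac{6448}{311}$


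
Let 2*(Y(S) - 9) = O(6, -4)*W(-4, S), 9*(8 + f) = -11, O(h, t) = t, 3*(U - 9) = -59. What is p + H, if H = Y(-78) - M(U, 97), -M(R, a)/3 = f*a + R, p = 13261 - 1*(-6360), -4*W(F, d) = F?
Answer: 50737/3 ≈ 16912.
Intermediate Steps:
U = -32/3 (U = 9 + (1/3)*(-59) = 9 - 59/3 = -32/3 ≈ -10.667)
f = -83/9 (f = -8 + (1/9)*(-11) = -8 - 11/9 = -83/9 ≈ -9.2222)
W(F, d) = -F/4
p = 19621 (p = 13261 + 6360 = 19621)
Y(S) = 7 (Y(S) = 9 + (-(-1)*(-4))/2 = 9 + (-4*1)/2 = 9 + (1/2)*(-4) = 9 - 2 = 7)
M(R, a) = -3*R + 83*a/3 (M(R, a) = -3*(-83*a/9 + R) = -3*(R - 83*a/9) = -3*R + 83*a/3)
H = -8126/3 (H = 7 - (-3*(-32/3) + (83/3)*97) = 7 - (32 + 8051/3) = 7 - 1*8147/3 = 7 - 8147/3 = -8126/3 ≈ -2708.7)
p + H = 19621 - 8126/3 = 50737/3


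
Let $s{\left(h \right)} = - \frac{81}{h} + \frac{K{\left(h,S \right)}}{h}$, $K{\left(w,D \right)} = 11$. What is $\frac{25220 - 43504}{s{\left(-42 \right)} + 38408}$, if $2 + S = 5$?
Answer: $- \frac{54852}{115229} \approx -0.47603$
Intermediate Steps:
$S = 3$ ($S = -2 + 5 = 3$)
$s{\left(h \right)} = - \frac{70}{h}$ ($s{\left(h \right)} = - \frac{81}{h} + \frac{11}{h} = - \frac{70}{h}$)
$\frac{25220 - 43504}{s{\left(-42 \right)} + 38408} = \frac{25220 - 43504}{- \frac{70}{-42} + 38408} = - \frac{18284}{\left(-70\right) \left(- \frac{1}{42}\right) + 38408} = - \frac{18284}{\frac{5}{3} + 38408} = - \frac{18284}{\frac{115229}{3}} = \left(-18284\right) \frac{3}{115229} = - \frac{54852}{115229}$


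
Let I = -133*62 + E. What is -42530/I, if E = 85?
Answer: 42530/8161 ≈ 5.2114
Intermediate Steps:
I = -8161 (I = -133*62 + 85 = -8246 + 85 = -8161)
-42530/I = -42530/(-8161) = -42530*(-1/8161) = 42530/8161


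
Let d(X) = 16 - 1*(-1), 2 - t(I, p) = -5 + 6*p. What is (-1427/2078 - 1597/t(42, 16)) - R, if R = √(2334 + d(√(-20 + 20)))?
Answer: 3191563/184942 - √2351 ≈ -31.230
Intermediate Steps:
t(I, p) = 7 - 6*p (t(I, p) = 2 - (-5 + 6*p) = 2 + (5 - 6*p) = 7 - 6*p)
d(X) = 17 (d(X) = 16 + 1 = 17)
R = √2351 (R = √(2334 + 17) = √2351 ≈ 48.487)
(-1427/2078 - 1597/t(42, 16)) - R = (-1427/2078 - 1597/(7 - 6*16)) - √2351 = (-1427*1/2078 - 1597/(7 - 96)) - √2351 = (-1427/2078 - 1597/(-89)) - √2351 = (-1427/2078 - 1597*(-1/89)) - √2351 = (-1427/2078 + 1597/89) - √2351 = 3191563/184942 - √2351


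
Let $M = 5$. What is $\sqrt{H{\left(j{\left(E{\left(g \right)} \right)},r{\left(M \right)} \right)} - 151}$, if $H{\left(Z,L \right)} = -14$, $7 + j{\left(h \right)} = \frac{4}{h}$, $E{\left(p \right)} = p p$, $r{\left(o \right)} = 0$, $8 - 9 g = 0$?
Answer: $i \sqrt{165} \approx 12.845 i$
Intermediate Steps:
$g = \frac{8}{9}$ ($g = \frac{8}{9} - 0 = \frac{8}{9} + 0 = \frac{8}{9} \approx 0.88889$)
$E{\left(p \right)} = p^{2}$
$j{\left(h \right)} = -7 + \frac{4}{h}$
$\sqrt{H{\left(j{\left(E{\left(g \right)} \right)},r{\left(M \right)} \right)} - 151} = \sqrt{-14 - 151} = \sqrt{-165} = i \sqrt{165}$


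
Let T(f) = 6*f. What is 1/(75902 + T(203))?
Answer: 1/77120 ≈ 1.2967e-5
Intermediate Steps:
1/(75902 + T(203)) = 1/(75902 + 6*203) = 1/(75902 + 1218) = 1/77120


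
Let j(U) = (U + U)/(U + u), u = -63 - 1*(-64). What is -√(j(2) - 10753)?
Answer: -I*√96765/3 ≈ -103.69*I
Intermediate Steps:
u = 1 (u = -63 + 64 = 1)
j(U) = 2*U/(1 + U) (j(U) = (U + U)/(U + 1) = (2*U)/(1 + U) = 2*U/(1 + U))
-√(j(2) - 10753) = -√(2*2/(1 + 2) - 10753) = -√(2*2/3 - 10753) = -√(2*2*(⅓) - 10753) = -√(4/3 - 10753) = -√(-32255/3) = -I*√96765/3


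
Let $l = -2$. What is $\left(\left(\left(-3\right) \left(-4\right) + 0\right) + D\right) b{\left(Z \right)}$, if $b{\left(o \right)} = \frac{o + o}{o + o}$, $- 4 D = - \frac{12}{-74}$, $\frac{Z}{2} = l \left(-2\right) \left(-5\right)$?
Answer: $\frac{885}{74} \approx 11.959$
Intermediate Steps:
$Z = -40$ ($Z = 2 \left(-2\right) \left(-2\right) \left(-5\right) = 2 \cdot 4 \left(-5\right) = 2 \left(-20\right) = -40$)
$D = - \frac{3}{74}$ ($D = - \frac{\left(-12\right) \frac{1}{-74}}{4} = - \frac{\left(-12\right) \left(- \frac{1}{74}\right)}{4} = \left(- \frac{1}{4}\right) \frac{6}{37} = - \frac{3}{74} \approx -0.040541$)
$b{\left(o \right)} = 1$ ($b{\left(o \right)} = \frac{2 o}{2 o} = 2 o \frac{1}{2 o} = 1$)
$\left(\left(\left(-3\right) \left(-4\right) + 0\right) + D\right) b{\left(Z \right)} = \left(\left(\left(-3\right) \left(-4\right) + 0\right) - \frac{3}{74}\right) 1 = \left(\left(12 + 0\right) - \frac{3}{74}\right) 1 = \left(12 - \frac{3}{74}\right) 1 = \frac{885}{74} \cdot 1 = \frac{885}{74}$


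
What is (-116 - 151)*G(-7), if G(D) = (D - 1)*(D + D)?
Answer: -29904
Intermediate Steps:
G(D) = 2*D*(-1 + D) (G(D) = (-1 + D)*(2*D) = 2*D*(-1 + D))
(-116 - 151)*G(-7) = (-116 - 151)*(2*(-7)*(-1 - 7)) = -534*(-7)*(-8) = -267*112 = -29904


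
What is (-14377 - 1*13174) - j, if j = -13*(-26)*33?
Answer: -38705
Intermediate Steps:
j = 11154 (j = 338*33 = 11154)
(-14377 - 1*13174) - j = (-14377 - 1*13174) - 1*11154 = (-14377 - 13174) - 11154 = -27551 - 11154 = -38705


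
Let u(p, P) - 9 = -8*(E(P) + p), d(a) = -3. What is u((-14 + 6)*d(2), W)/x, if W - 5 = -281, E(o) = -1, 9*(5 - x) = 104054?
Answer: 1575/104009 ≈ 0.015143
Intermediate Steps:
x = -104009/9 (x = 5 - 1/9*104054 = 5 - 104054/9 = -104009/9 ≈ -11557.)
W = -276 (W = 5 - 281 = -276)
u(p, P) = 17 - 8*p (u(p, P) = 9 - 8*(-1 + p) = 9 + (8 - 8*p) = 17 - 8*p)
u((-14 + 6)*d(2), W)/x = (17 - 8*(-14 + 6)*(-3))/(-104009/9) = (17 - (-64)*(-3))*(-9/104009) = (17 - 8*24)*(-9/104009) = (17 - 192)*(-9/104009) = -175*(-9/104009) = 1575/104009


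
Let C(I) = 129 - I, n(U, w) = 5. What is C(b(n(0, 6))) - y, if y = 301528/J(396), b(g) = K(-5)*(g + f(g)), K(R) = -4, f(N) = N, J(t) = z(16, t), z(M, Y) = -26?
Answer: 152961/13 ≈ 11766.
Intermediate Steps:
J(t) = -26
b(g) = -8*g (b(g) = -4*(g + g) = -8*g)
y = -150764/13 (y = 301528/(-26) = 301528*(-1/26) = -150764/13 ≈ -11597.)
C(b(n(0, 6))) - y = (129 - (-8)*5) - 1*(-150764/13) = (129 - 1*(-40)) + 150764/13 = (129 + 40) + 150764/13 = 169 + 150764/13 = 152961/13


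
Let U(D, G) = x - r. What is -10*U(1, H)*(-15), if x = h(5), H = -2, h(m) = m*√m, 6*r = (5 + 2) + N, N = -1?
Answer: -150 + 750*√5 ≈ 1527.1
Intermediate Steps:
r = 1 (r = ((5 + 2) - 1)/6 = (7 - 1)/6 = (⅙)*6 = 1)
h(m) = m^(3/2)
x = 5*√5 (x = 5^(3/2) = 5*√5 ≈ 11.180)
U(D, G) = -1 + 5*√5 (U(D, G) = 5*√5 - 1*1 = 5*√5 - 1 = -1 + 5*√5)
-10*U(1, H)*(-15) = -10*(-1 + 5*√5)*(-15) = (10 - 50*√5)*(-15) = -150 + 750*√5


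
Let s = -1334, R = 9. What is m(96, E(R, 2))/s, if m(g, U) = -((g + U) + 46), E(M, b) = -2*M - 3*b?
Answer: 59/667 ≈ 0.088456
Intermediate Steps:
E(M, b) = -3*b - 2*M
m(g, U) = -46 - U - g (m(g, U) = -((U + g) + 46) = -(46 + U + g) = -46 - U - g)
m(96, E(R, 2))/s = (-46 - (-3*2 - 2*9) - 1*96)/(-1334) = (-46 - (-6 - 18) - 96)*(-1/1334) = (-46 - 1*(-24) - 96)*(-1/1334) = (-46 + 24 - 96)*(-1/1334) = -118*(-1/1334) = 59/667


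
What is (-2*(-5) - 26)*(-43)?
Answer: 688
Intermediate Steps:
(-2*(-5) - 26)*(-43) = (10 - 26)*(-43) = -16*(-43) = 688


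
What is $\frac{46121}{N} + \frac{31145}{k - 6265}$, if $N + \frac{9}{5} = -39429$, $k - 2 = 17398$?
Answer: $\frac{714514931}{439061958} \approx 1.6274$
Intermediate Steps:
$k = 17400$ ($k = 2 + 17398 = 17400$)
$N = - \frac{197154}{5}$ ($N = - \frac{9}{5} - 39429 = - \frac{197154}{5} \approx -39431.0$)
$\frac{46121}{N} + \frac{31145}{k - 6265} = \frac{46121}{- \frac{197154}{5}} + \frac{31145}{17400 - 6265} = 46121 \left(- \frac{5}{197154}\right) + \frac{31145}{11135} = - \frac{230605}{197154} + 31145 \cdot \frac{1}{11135} = - \frac{230605}{197154} + \frac{6229}{2227} = \frac{714514931}{439061958}$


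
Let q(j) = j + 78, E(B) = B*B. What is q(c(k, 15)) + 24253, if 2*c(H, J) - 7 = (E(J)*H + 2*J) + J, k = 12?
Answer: 25707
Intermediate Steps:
E(B) = B²
c(H, J) = 7/2 + 3*J/2 + H*J²/2 (c(H, J) = 7/2 + ((J²*H + 2*J) + J)/2 = 7/2 + ((H*J² + 2*J) + J)/2 = 7/2 + ((2*J + H*J²) + J)/2 = 7/2 + (3*J + H*J²)/2 = 7/2 + (3*J/2 + H*J²/2) = 7/2 + 3*J/2 + H*J²/2)
q(j) = 78 + j
q(c(k, 15)) + 24253 = (78 + (7/2 + (3/2)*15 + (½)*12*15²)) + 24253 = (78 + (7/2 + 45/2 + (½)*12*225)) + 24253 = (78 + (7/2 + 45/2 + 1350)) + 24253 = (78 + 1376) + 24253 = 1454 + 24253 = 25707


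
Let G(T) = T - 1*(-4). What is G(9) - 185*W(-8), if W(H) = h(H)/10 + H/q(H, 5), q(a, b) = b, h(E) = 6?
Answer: 198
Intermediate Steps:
W(H) = ⅗ + H/5 (W(H) = 6/10 + H/5 = 6*(⅒) + H*(⅕) = ⅗ + H/5)
G(T) = 4 + T (G(T) = T + 4 = 4 + T)
G(9) - 185*W(-8) = (4 + 9) - 185*(⅗ + (⅕)*(-8)) = 13 - 185*(⅗ - 8/5) = 13 - 185*(-1) = 13 + 185 = 198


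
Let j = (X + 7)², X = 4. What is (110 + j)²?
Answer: 53361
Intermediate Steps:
j = 121 (j = (4 + 7)² = 11² = 121)
(110 + j)² = (110 + 121)² = 231² = 53361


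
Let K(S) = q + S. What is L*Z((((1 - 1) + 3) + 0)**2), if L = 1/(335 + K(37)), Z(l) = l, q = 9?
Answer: 3/127 ≈ 0.023622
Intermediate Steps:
K(S) = 9 + S
L = 1/381 (L = 1/(335 + (9 + 37)) = 1/(335 + 46) = 1/381 ≈ 0.0026247)
L*Z((((1 - 1) + 3) + 0)**2) = (((1 - 1) + 3) + 0)**2/381 = ((0 + 3) + 0)**2/381 = (3 + 0)**2/381 = (1/381)*3**2 = (1/381)*9 = 3/127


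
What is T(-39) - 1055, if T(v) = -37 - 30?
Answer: -1122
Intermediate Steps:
T(v) = -67
T(-39) - 1055 = -67 - 1055 = -1122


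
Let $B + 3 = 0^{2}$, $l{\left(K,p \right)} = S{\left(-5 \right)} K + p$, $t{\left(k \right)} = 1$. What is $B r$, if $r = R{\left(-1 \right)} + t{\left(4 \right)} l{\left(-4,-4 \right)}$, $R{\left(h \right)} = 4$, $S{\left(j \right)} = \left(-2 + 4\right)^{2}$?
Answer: $48$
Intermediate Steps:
$S{\left(j \right)} = 4$ ($S{\left(j \right)} = 2^{2} = 4$)
$l{\left(K,p \right)} = p + 4 K$ ($l{\left(K,p \right)} = 4 K + p = p + 4 K$)
$B = -3$ ($B = -3 + 0^{2} = -3 + 0 = -3$)
$r = -16$ ($r = 4 + 1 \left(-4 + 4 \left(-4\right)\right) = 4 + 1 \left(-4 - 16\right) = 4 + 1 \left(-20\right) = 4 - 20 = -16$)
$B r = \left(-3\right) \left(-16\right) = 48$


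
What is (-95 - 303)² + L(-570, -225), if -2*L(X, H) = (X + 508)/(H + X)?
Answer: 125931149/795 ≈ 1.5840e+5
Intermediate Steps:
L(X, H) = -(508 + X)/(2*(H + X)) (L(X, H) = -(X + 508)/(2*(H + X)) = -(508 + X)/(2*(H + X)))
(-95 - 303)² + L(-570, -225) = (-95 - 303)² + (-254 - ½*(-570))/(-225 - 570) = (-398)² + (-254 + 285)/(-795) = 158404 - 1/795*31 = 158404 - 31/795 = 125931149/795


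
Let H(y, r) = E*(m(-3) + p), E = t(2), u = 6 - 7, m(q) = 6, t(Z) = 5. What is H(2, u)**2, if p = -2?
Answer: 400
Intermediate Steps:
u = -1
E = 5
H(y, r) = 20 (H(y, r) = 5*(6 - 2) = 5*4 = 20)
H(2, u)**2 = 20**2 = 400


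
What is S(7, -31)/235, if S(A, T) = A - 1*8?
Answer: -1/235 ≈ -0.0042553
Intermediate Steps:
S(A, T) = -8 + A (S(A, T) = A - 8 = -8 + A)
S(7, -31)/235 = (-8 + 7)/235 = -1*1/235 = -1/235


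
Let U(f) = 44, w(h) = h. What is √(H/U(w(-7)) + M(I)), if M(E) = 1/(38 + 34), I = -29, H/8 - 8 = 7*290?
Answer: √6456626/132 ≈ 19.250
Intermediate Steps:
H = 16304 (H = 64 + 8*(7*290) = 64 + 8*2030 = 64 + 16240 = 16304)
M(E) = 1/72
√(H/U(w(-7)) + M(I)) = √(16304/44 + 1/72) = √(16304*(1/44) + 1/72) = √(4076/11 + 1/72) = √(293483/792) = √6456626/132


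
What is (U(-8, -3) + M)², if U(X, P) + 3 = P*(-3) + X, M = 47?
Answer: 2025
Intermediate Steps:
U(X, P) = -3 + X - 3*P (U(X, P) = -3 + (P*(-3) + X) = -3 + (-3*P + X) = -3 + (X - 3*P) = -3 + X - 3*P)
(U(-8, -3) + M)² = ((-3 - 8 - 3*(-3)) + 47)² = ((-3 - 8 + 9) + 47)² = (-2 + 47)² = 45² = 2025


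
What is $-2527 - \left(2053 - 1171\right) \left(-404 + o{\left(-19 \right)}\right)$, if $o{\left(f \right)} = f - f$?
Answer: $353801$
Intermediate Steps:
$o{\left(f \right)} = 0$
$-2527 - \left(2053 - 1171\right) \left(-404 + o{\left(-19 \right)}\right) = -2527 - \left(2053 - 1171\right) \left(-404 + 0\right) = -2527 - 882 \left(-404\right) = -2527 - -356328 = -2527 + 356328 = 353801$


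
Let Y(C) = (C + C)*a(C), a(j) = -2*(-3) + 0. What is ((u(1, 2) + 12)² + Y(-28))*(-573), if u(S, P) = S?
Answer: 95691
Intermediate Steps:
a(j) = 6 (a(j) = 6 + 0 = 6)
Y(C) = 12*C (Y(C) = (C + C)*6 = (2*C)*6 = 12*C)
((u(1, 2) + 12)² + Y(-28))*(-573) = ((1 + 12)² + 12*(-28))*(-573) = (13² - 336)*(-573) = (169 - 336)*(-573) = -167*(-573) = 95691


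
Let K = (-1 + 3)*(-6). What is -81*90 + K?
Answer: -7302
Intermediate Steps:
K = -12 (K = 2*(-6) = -12)
-81*90 + K = -81*90 - 12 = -7290 - 12 = -7302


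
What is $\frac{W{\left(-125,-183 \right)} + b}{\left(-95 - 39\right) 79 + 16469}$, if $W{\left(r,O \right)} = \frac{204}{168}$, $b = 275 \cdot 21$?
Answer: $\frac{80867}{82362} \approx 0.98185$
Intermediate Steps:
$b = 5775$
$W{\left(r,O \right)} = \frac{17}{14}$ ($W{\left(r,O \right)} = 204 \cdot \frac{1}{168} = \frac{17}{14}$)
$\frac{W{\left(-125,-183 \right)} + b}{\left(-95 - 39\right) 79 + 16469} = \frac{\frac{17}{14} + 5775}{\left(-95 - 39\right) 79 + 16469} = \frac{80867}{14 \left(\left(-134\right) 79 + 16469\right)} = \frac{80867}{14 \left(-10586 + 16469\right)} = \frac{80867}{14 \cdot 5883} = \frac{80867}{14} \cdot \frac{1}{5883} = \frac{80867}{82362}$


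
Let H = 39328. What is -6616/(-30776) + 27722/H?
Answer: 69585395/75647408 ≈ 0.91986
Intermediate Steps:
-6616/(-30776) + 27722/H = -6616/(-30776) + 27722/39328 = -6616*(-1/30776) + 27722*(1/39328) = 827/3847 + 13861/19664 = 69585395/75647408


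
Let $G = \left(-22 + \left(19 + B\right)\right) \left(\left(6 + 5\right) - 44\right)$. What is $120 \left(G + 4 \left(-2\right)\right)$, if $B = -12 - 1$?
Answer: $62400$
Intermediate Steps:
$B = -13$
$G = 528$ ($G = \left(-22 + \left(19 - 13\right)\right) \left(\left(6 + 5\right) - 44\right) = \left(-22 + 6\right) \left(11 - 44\right) = \left(-16\right) \left(-33\right) = 528$)
$120 \left(G + 4 \left(-2\right)\right) = 120 \left(528 + 4 \left(-2\right)\right) = 120 \left(528 - 8\right) = 120 \cdot 520 = 62400$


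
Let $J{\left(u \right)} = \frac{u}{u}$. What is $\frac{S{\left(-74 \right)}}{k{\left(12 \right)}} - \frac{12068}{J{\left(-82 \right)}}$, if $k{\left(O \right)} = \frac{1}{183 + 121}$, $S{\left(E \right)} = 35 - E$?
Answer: $21068$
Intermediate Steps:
$k{\left(O \right)} = \frac{1}{304}$
$J{\left(u \right)} = 1$
$\frac{S{\left(-74 \right)}}{k{\left(12 \right)}} - \frac{12068}{J{\left(-82 \right)}} = \left(35 - -74\right) \frac{1}{\frac{1}{304}} - \frac{12068}{1} = \left(35 + 74\right) 304 - 12068 = 109 \cdot 304 - 12068 = 33136 - 12068 = 21068$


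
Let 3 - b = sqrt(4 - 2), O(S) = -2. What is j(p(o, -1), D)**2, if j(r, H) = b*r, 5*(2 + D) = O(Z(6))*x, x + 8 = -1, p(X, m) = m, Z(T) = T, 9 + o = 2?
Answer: (-3 + sqrt(2))**2 ≈ 2.5147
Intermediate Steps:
o = -7 (o = -9 + 2 = -7)
x = -9 (x = -8 - 1 = -9)
b = 3 - sqrt(2) (b = 3 - sqrt(4 - 2) = 3 - sqrt(2) ≈ 1.5858)
D = 8/5 (D = -2 + (-2*(-9))/5 = -2 + (1/5)*18 = -2 + 18/5 = 8/5 ≈ 1.6000)
j(r, H) = r*(3 - sqrt(2)) (j(r, H) = (3 - sqrt(2))*r = r*(3 - sqrt(2)))
j(p(o, -1), D)**2 = (-(3 - sqrt(2)))**2 = (-3 + sqrt(2))**2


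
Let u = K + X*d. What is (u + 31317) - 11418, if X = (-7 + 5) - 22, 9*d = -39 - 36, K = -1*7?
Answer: 20092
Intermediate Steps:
K = -7
d = -25/3 (d = (-39 - 36)/9 = (⅑)*(-75) = -25/3 ≈ -8.3333)
X = -24 (X = -2 - 22 = -24)
u = 193 (u = -7 - 24*(-25/3) = -7 + 200 = 193)
(u + 31317) - 11418 = (193 + 31317) - 11418 = 31510 - 11418 = 20092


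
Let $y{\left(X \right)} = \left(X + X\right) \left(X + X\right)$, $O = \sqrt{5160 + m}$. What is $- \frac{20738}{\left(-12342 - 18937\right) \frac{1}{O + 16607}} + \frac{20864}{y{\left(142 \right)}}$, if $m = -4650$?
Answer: $\frac{1736140852422}{157677439} + \frac{20738 \sqrt{510}}{31279} \approx 11026.0$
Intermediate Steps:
$O = \sqrt{510}$ ($O = \sqrt{5160 - 4650} = \sqrt{510} \approx 22.583$)
$y{\left(X \right)} = 4 X^{2}$ ($y{\left(X \right)} = 2 X 2 X = 4 X^{2}$)
$- \frac{20738}{\left(-12342 - 18937\right) \frac{1}{O + 16607}} + \frac{20864}{y{\left(142 \right)}} = - \frac{20738}{\left(-12342 - 18937\right) \frac{1}{\sqrt{510} + 16607}} + \frac{20864}{4 \cdot 142^{2}} = - \frac{20738}{\left(-31279\right) \frac{1}{16607 + \sqrt{510}}} + \frac{20864}{4 \cdot 20164} = - 20738 \left(- \frac{16607}{31279} - \frac{\sqrt{510}}{31279}\right) + \frac{20864}{80656} = \left(\frac{344395966}{31279} + \frac{20738 \sqrt{510}}{31279}\right) + 20864 \cdot \frac{1}{80656} = \left(\frac{344395966}{31279} + \frac{20738 \sqrt{510}}{31279}\right) + \frac{1304}{5041} = \frac{1736140852422}{157677439} + \frac{20738 \sqrt{510}}{31279}$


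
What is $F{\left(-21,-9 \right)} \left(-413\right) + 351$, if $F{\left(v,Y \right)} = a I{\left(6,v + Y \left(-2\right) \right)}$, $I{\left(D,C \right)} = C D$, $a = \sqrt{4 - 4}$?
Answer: $351$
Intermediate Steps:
$a = 0$ ($a = \sqrt{0} = 0$)
$F{\left(v,Y \right)} = 0$ ($F{\left(v,Y \right)} = 0 \left(v + Y \left(-2\right)\right) 6 = 0 \left(v - 2 Y\right) 6 = 0 \left(- 12 Y + 6 v\right) = 0$)
$F{\left(-21,-9 \right)} \left(-413\right) + 351 = 0 \left(-413\right) + 351 = 0 + 351 = 351$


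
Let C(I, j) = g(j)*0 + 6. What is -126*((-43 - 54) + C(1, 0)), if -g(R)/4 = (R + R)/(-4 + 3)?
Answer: 11466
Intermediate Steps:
g(R) = 8*R (g(R) = -4*(R + R)/(-4 + 3) = -4*2*R/(-1) = -4*2*R*(-1) = -(-8)*R = 8*R)
C(I, j) = 6 (C(I, j) = (8*j)*0 + 6 = 0 + 6 = 6)
-126*((-43 - 54) + C(1, 0)) = -126*((-43 - 54) + 6) = -126*(-97 + 6) = -126*(-91) = 11466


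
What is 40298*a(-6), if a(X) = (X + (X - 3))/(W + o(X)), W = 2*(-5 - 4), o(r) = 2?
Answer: 302235/8 ≈ 37779.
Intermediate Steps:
W = -18 (W = 2*(-9) = -18)
a(X) = 3/16 - X/8 (a(X) = (X + (X - 3))/(-18 + 2) = (X + (-3 + X))/(-16) = (-3 + 2*X)*(-1/16) = 3/16 - X/8)
40298*a(-6) = 40298*(3/16 - ⅛*(-6)) = 40298*(3/16 + ¾) = 40298*(15/16) = 302235/8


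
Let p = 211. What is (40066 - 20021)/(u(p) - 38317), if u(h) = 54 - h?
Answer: -20045/38474 ≈ -0.52100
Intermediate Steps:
(40066 - 20021)/(u(p) - 38317) = (40066 - 20021)/((54 - 1*211) - 38317) = 20045/((54 - 211) - 38317) = 20045/(-157 - 38317) = 20045/(-38474) = 20045*(-1/38474) = -20045/38474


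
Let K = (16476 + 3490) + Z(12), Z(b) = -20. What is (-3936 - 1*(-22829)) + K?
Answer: 38839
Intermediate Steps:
K = 19946 (K = (16476 + 3490) - 20 = 19966 - 20 = 19946)
(-3936 - 1*(-22829)) + K = (-3936 - 1*(-22829)) + 19946 = (-3936 + 22829) + 19946 = 18893 + 19946 = 38839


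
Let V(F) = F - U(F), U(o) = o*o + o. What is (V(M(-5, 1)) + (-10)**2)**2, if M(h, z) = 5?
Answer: 5625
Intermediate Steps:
U(o) = o + o**2 (U(o) = o**2 + o = o + o**2)
V(F) = F - F*(1 + F)
(V(M(-5, 1)) + (-10)**2)**2 = (-1*5**2 + (-10)**2)**2 = (-1*25 + 100)**2 = (-25 + 100)**2 = 75**2 = 5625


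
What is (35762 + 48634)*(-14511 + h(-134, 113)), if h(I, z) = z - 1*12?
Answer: -1216146360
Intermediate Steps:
h(I, z) = -12 + z (h(I, z) = z - 12 = -12 + z)
(35762 + 48634)*(-14511 + h(-134, 113)) = (35762 + 48634)*(-14511 + (-12 + 113)) = 84396*(-14511 + 101) = 84396*(-14410) = -1216146360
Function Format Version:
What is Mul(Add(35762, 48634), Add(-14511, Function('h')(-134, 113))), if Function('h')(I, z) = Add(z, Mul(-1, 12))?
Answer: -1216146360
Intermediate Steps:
Function('h')(I, z) = Add(-12, z) (Function('h')(I, z) = Add(z, -12) = Add(-12, z))
Mul(Add(35762, 48634), Add(-14511, Function('h')(-134, 113))) = Mul(Add(35762, 48634), Add(-14511, Add(-12, 113))) = Mul(84396, Add(-14511, 101)) = Mul(84396, -14410) = -1216146360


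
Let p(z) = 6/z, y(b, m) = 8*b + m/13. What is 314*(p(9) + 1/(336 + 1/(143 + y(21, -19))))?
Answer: 852894964/4056231 ≈ 210.27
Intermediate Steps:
y(b, m) = 8*b + m/13
314*(p(9) + 1/(336 + 1/(143 + y(21, -19)))) = 314*(6/9 + 1/(336 + 1/(143 + (8*21 + (1/13)*(-19))))) = 314*(6*(⅑) + 1/(336 + 1/(143 + (168 - 19/13)))) = 314*(⅔ + 1/(336 + 1/(143 + 2165/13))) = 314*(⅔ + 1/(336 + 1/(4024/13))) = 314*(⅔ + 1/(336 + 13/4024)) = 314*(⅔ + 1/(1352077/4024)) = 314*(⅔ + 4024/1352077) = 314*(2716226/4056231) = 852894964/4056231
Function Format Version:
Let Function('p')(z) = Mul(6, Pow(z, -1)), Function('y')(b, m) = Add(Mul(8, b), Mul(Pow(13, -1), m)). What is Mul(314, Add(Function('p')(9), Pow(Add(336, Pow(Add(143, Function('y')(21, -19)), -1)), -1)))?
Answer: Rational(852894964, 4056231) ≈ 210.27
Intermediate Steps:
Function('y')(b, m) = Add(Mul(8, b), Mul(Rational(1, 13), m))
Mul(314, Add(Function('p')(9), Pow(Add(336, Pow(Add(143, Function('y')(21, -19)), -1)), -1))) = Mul(314, Add(Mul(6, Pow(9, -1)), Pow(Add(336, Pow(Add(143, Add(Mul(8, 21), Mul(Rational(1, 13), -19))), -1)), -1))) = Mul(314, Add(Mul(6, Rational(1, 9)), Pow(Add(336, Pow(Add(143, Add(168, Rational(-19, 13))), -1)), -1))) = Mul(314, Add(Rational(2, 3), Pow(Add(336, Pow(Add(143, Rational(2165, 13)), -1)), -1))) = Mul(314, Add(Rational(2, 3), Pow(Add(336, Pow(Rational(4024, 13), -1)), -1))) = Mul(314, Add(Rational(2, 3), Pow(Add(336, Rational(13, 4024)), -1))) = Mul(314, Add(Rational(2, 3), Pow(Rational(1352077, 4024), -1))) = Mul(314, Add(Rational(2, 3), Rational(4024, 1352077))) = Mul(314, Rational(2716226, 4056231)) = Rational(852894964, 4056231)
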